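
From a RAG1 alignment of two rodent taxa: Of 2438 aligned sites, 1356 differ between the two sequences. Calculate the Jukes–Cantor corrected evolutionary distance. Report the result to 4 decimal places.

p = 1356/2438 ≈ 0.556194.
d = −(3/4) ln(1 − 4p/3) = −0.75 ln(1 − 0.741592) = −0.75 ln(0.258408)
  = −0.75 × (-1.353216) = 1.014912 substitutions/site.

1.0149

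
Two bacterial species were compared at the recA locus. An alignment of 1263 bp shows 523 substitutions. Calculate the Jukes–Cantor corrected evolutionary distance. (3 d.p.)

p = 523/1263 ≈ 0.414093.
d = −(3/4) ln(1 − 4p/3) = −0.75 ln(1 − 0.552124) = −0.75 ln(0.447876)
  = −0.75 × (-0.803239) = 0.602429 substitutions/site.

0.602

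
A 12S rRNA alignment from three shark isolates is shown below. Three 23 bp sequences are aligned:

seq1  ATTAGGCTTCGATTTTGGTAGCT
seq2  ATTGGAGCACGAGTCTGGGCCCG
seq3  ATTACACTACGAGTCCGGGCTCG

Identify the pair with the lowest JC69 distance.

seq2 and seq3

seq1–seq2: 11/23 differ, p = 0.478, d = 0.761.
seq1–seq3: 10/23 differ, p = 0.435, d = 0.650.
seq2–seq3: 6/23 differ, p = 0.261, d = 0.321.
The smallest distance is between seq2 and seq3.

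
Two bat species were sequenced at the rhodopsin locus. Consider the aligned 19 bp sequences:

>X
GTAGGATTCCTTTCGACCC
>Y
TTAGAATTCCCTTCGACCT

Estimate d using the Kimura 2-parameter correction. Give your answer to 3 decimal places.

0.258

Of 19 sites, 3 differences are transitions and 1 are transversions, so P = 3/19 ≈ 0.157895 and Q = 1/19 ≈ 0.052632.
Under the Kimura two-parameter model, d = −½ ln(1 − 2P − Q) − ¼ ln(1 − 2Q).
1 − 2P − Q = 0.631578, giving −½ ln(0.631578) = 0.229767.
1 − 2Q = 0.894736, giving −¼ ln(0.894736) = 0.027807.
d = 0.229767 + 0.027807 = 0.257574.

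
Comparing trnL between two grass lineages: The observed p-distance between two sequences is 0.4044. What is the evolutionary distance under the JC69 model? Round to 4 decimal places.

d = −(3/4) ln(1 − 4p/3) = −0.75 ln(1 − 0.5392) = −0.75 ln(0.4608)
  = −0.75 × (-0.774791) = 0.581093 substitutions/site.

0.5811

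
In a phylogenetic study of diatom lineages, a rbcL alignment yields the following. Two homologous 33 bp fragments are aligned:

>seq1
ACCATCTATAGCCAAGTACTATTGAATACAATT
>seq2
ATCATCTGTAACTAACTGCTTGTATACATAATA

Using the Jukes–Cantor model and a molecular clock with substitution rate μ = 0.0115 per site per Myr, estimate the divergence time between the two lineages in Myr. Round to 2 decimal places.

The sequences differ at 13 of 33 sites, so p = 13/33 ≈ 0.393939.
d = −(3/4) ln(1 − 4p/3) = −0.75 ln(1 − 0.525252) = −0.75 ln(0.474748)
  = −0.75 × (-0.744971) = 0.558728 substitutions/site.
Under a molecular clock d = 2μt, so t = d/(2μ) = 0.558728 / (2 × 0.0115) = 24.29 Myr.

24.29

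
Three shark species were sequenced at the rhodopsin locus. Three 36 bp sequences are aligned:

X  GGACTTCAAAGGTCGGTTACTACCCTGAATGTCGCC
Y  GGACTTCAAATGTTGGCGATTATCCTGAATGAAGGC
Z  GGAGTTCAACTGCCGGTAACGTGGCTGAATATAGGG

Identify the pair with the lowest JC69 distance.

X and Y

X–Y: 9/36 differ, p = 0.250, d = 0.304.
X–Z: 13/36 differ, p = 0.361, d = 0.493.
Y–Z: 14/36 differ, p = 0.389, d = 0.548.
The smallest distance is between X and Y.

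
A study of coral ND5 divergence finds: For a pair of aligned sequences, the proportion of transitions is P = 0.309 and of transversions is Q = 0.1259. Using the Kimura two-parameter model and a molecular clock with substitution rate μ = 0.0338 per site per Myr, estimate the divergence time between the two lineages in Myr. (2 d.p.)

Under the Kimura two-parameter model, d = −½ ln(1 − 2P − Q) − ¼ ln(1 − 2Q).
1 − 2P − Q = 0.2561, giving −½ ln(0.2561) = 0.681094.
1 − 2Q = 0.7482, giving −¼ ln(0.7482) = 0.072521.
d = 0.681094 + 0.072521 = 0.753615.
Under a molecular clock d = 2μt, so t = d/(2μ) = 0.753615 / (2 × 0.0338) = 11.15 Myr.

11.15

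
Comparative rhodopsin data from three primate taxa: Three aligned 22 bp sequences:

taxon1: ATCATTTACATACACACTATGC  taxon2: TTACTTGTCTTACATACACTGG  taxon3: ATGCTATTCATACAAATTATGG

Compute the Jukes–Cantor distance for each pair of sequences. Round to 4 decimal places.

d(taxon1,taxon2) = 0.6987, d(taxon1,taxon3) = 0.4141, d(taxon2,taxon3) = 0.5913

taxon1–taxon2: 10/22 sites differ → p ≈ 0.454545, d = −0.75 ln(1 − 0.60606) = 0.698667 ≈ 0.6987.
taxon1–taxon3: 7/22 sites differ → p ≈ 0.318182, d = −0.75 ln(1 − 0.424243) = 0.414052 ≈ 0.4141.
taxon2–taxon3: 9/22 sites differ → p ≈ 0.409091, d = −0.75 ln(1 − 0.545455) = 0.591344 ≈ 0.5913.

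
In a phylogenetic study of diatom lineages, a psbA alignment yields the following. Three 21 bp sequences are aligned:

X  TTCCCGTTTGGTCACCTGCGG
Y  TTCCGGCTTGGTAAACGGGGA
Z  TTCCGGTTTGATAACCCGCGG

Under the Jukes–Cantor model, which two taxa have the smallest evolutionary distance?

X and Z

X–Y: 7/21 differ, p = 0.333, d = 0.441.
X–Z: 4/21 differ, p = 0.190, d = 0.220.
Y–Z: 6/21 differ, p = 0.286, d = 0.360.
The smallest distance is between X and Z.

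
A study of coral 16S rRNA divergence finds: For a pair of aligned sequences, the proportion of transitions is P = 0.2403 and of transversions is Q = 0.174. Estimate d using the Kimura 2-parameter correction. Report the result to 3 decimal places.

Under the Kimura two-parameter model, d = −½ ln(1 − 2P − Q) − ¼ ln(1 − 2Q).
1 − 2P − Q = 0.3454, giving −½ ln(0.3454) = 0.531526.
1 − 2Q = 0.652, giving −¼ ln(0.652) = 0.106928.
d = 0.531526 + 0.106928 = 0.638454.

0.638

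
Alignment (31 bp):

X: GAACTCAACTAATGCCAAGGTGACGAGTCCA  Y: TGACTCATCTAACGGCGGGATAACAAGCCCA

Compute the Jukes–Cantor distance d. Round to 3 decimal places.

0.481

The sequences differ at 11 of 31 sites, so p = 11/31 ≈ 0.354839.
d = −(3/4) ln(1 − 4p/3) = −0.75 ln(1 − 0.473119) = −0.75 ln(0.526881)
  = −0.75 × (-0.640781) = 0.480586 substitutions/site.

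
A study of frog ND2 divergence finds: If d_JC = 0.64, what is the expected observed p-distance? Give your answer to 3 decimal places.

0.431

p = (3/4)(1 − e^(−4d/3)) = 0.75 × (1 − e^(-0.853333)) = 0.75 × (1 − 0.425993) = 0.430505.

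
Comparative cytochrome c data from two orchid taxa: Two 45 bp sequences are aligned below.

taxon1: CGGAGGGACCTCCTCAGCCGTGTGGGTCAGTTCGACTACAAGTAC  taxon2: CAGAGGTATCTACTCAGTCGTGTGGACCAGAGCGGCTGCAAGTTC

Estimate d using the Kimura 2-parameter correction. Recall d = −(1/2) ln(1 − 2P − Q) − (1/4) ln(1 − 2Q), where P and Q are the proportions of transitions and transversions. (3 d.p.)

Of 45 sites, 7 differences are transitions and 5 are transversions, so P = 7/45 ≈ 0.155556 and Q = 5/45 ≈ 0.111111.
Under the Kimura two-parameter model, d = −½ ln(1 − 2P − Q) − ¼ ln(1 − 2Q).
1 − 2P − Q = 0.577777, giving −½ ln(0.577777) = 0.274284.
1 − 2Q = 0.777778, giving −¼ ln(0.777778) = 0.062829.
d = 0.274284 + 0.062829 = 0.337113.

0.337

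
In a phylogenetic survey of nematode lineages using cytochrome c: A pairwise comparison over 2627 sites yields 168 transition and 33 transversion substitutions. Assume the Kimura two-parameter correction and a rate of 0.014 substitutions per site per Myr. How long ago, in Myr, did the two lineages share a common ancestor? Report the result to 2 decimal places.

2.93

P = 168/2627 ≈ 0.063951 and Q = 33/2627 ≈ 0.012562.
Under the Kimura two-parameter model, d = −½ ln(1 − 2P − Q) − ¼ ln(1 − 2Q).
1 − 2P − Q = 0.859536, giving −½ ln(0.859536) = 0.075681.
1 − 2Q = 0.974876, giving −¼ ln(0.974876) = 0.006361.
d = 0.075681 + 0.006361 = 0.082042.
Under a molecular clock d = 2μt, so t = d/(2μ) = 0.082042 / (2 × 0.014) = 2.93 Myr.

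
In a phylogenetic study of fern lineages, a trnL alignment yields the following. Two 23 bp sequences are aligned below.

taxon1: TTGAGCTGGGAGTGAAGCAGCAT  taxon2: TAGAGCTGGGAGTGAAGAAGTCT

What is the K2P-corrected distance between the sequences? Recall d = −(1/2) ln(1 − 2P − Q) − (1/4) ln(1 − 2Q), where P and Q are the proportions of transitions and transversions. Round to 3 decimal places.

0.198

Of 23 sites, 1 differences are transitions and 3 are transversions, so P = 1/23 ≈ 0.043478 and Q = 3/23 ≈ 0.130435.
Under the Kimura two-parameter model, d = −½ ln(1 − 2P − Q) − ¼ ln(1 − 2Q).
1 − 2P − Q = 0.782609, giving −½ ln(0.782609) = 0.122561.
1 − 2Q = 0.73913, giving −¼ ln(0.73913) = 0.075570.
d = 0.122561 + 0.075570 = 0.198131.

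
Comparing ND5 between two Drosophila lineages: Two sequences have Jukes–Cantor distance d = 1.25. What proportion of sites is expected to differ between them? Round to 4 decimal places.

p = (3/4)(1 − e^(−4d/3)) = 0.75 × (1 − e^(-1.666667)) = 0.75 × (1 − 0.188876) = 0.608343.

0.6083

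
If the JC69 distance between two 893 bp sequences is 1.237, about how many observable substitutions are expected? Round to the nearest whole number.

541

Invert JC69: p = (3/4)(1 − e^(−4d/3)) = 0.75 × (1 − e^(-1.649333)) = 0.75 × (1 − 0.192178) = 0.605867.
Expected differing sites = pL ≈ 0.605867 × 893 = 541.039231 ≈ 541.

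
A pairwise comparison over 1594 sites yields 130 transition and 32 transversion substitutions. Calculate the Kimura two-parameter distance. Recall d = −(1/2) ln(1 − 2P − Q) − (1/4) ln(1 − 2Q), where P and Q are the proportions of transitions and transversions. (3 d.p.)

0.111

P = 130/1594 ≈ 0.081556 and Q = 32/1594 ≈ 0.020075.
Under the Kimura two-parameter model, d = −½ ln(1 − 2P − Q) − ¼ ln(1 − 2Q).
1 − 2P − Q = 0.816813, giving −½ ln(0.816813) = 0.101173.
1 − 2Q = 0.95985, giving −¼ ln(0.95985) = 0.010245.
d = 0.101173 + 0.010245 = 0.111418.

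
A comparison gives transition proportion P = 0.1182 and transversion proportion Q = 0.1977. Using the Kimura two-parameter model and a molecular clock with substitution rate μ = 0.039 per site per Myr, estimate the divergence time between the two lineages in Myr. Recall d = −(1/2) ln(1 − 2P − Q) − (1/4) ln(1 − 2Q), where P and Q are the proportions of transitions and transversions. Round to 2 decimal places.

Under the Kimura two-parameter model, d = −½ ln(1 − 2P − Q) − ¼ ln(1 − 2Q).
1 − 2P − Q = 0.5659, giving −½ ln(0.5659) = 0.284669.
1 − 2Q = 0.6046, giving −¼ ln(0.6046) = 0.125797.
d = 0.284669 + 0.125797 = 0.410466.
Under a molecular clock d = 2μt, so t = d/(2μ) = 0.410466 / (2 × 0.039) = 5.26 Myr.

5.26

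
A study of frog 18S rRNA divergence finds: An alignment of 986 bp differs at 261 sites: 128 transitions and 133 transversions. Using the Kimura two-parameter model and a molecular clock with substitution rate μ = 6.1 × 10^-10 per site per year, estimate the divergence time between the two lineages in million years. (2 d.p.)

P = 128/986 ≈ 0.129817 and Q = 133/986 ≈ 0.134888.
Under the Kimura two-parameter model, d = −½ ln(1 − 2P − Q) − ¼ ln(1 − 2Q).
1 − 2P − Q = 0.605478, giving −½ ln(0.605478) = 0.250869.
1 − 2Q = 0.730224, giving −¼ ln(0.730224) = 0.078601.
d = 0.250869 + 0.078601 = 0.329470.
Under a molecular clock d = 2μt, so t = d/(2μ) = 0.329470 / (2 × 6.1 × 10^-10) = 270.06 million years.

270.06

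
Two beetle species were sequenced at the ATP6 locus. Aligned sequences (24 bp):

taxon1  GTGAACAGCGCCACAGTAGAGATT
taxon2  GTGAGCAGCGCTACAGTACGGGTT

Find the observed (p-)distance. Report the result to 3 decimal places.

0.208

The sequences differ at 5 of 24 positions (sites 5, 12, 19, 20, 22).
p = 5/24 = 0.208333… ≈ 0.208 (to 3 d.p.).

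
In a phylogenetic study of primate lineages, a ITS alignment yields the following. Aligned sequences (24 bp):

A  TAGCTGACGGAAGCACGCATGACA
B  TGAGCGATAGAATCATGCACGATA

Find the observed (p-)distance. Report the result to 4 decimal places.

The sequences differ at 10 of 24 positions (sites 2, 3, 4, 5, 8, 9, 13, 16, 20, 23).
p = 10/24 = 0.416666… ≈ 0.4167 (to 4 d.p.).

0.4167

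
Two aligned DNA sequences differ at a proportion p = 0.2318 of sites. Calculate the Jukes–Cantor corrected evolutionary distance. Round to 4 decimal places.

0.2773

d = −(3/4) ln(1 − 4p/3) = −0.75 ln(1 − 0.309067) = −0.75 ln(0.690933)
  = −0.75 × (-0.369712) = 0.277284 substitutions/site.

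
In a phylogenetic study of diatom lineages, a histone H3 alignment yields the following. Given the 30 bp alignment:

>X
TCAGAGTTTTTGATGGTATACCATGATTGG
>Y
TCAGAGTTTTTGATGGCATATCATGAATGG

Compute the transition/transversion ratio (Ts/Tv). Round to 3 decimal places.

2.000

Transitions are A↔G and C↔T; transversions are all other mismatches.
Transitions: 2. Transversions: 1.
R = 2/1 = 2.000.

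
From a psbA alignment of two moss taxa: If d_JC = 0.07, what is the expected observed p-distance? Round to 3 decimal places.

p = (3/4)(1 − e^(−4d/3)) = 0.75 × (1 − e^(-0.093333)) = 0.75 × (1 − 0.910890) = 0.066833.

0.067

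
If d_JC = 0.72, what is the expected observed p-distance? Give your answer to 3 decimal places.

p = (3/4)(1 − e^(−4d/3)) = 0.75 × (1 − e^(-0.96)) = 0.75 × (1 − 0.382893) = 0.462830.

0.463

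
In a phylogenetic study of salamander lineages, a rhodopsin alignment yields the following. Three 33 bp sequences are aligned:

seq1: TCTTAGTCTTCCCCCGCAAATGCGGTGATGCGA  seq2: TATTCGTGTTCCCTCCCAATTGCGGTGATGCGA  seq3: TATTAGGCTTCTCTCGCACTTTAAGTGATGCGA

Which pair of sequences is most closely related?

seq1 and seq2

seq1–seq2: 6/33 differ, p = 0.182, d = 0.208.
seq1–seq3: 9/33 differ, p = 0.273, d = 0.339.
seq2–seq3: 9/33 differ, p = 0.273, d = 0.339.
The smallest distance is between seq1 and seq2.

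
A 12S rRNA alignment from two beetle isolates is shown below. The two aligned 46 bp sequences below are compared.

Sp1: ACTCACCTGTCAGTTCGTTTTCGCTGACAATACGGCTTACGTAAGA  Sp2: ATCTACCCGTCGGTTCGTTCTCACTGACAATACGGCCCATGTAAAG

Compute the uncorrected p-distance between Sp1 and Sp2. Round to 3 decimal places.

The sequences differ at 12 of 46 positions.
p = 12/46 = 0.260869… ≈ 0.261 (to 3 d.p.).

0.261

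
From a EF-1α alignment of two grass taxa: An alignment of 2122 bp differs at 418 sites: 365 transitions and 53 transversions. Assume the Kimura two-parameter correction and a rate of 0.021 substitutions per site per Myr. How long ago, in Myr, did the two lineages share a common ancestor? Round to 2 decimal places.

5.79

P = 365/2122 ≈ 0.172008 and Q = 53/2122 ≈ 0.024976.
Under the Kimura two-parameter model, d = −½ ln(1 − 2P − Q) − ¼ ln(1 − 2Q).
1 − 2P − Q = 0.631008, giving −½ ln(0.631008) = 0.230218.
1 − 2Q = 0.950048, giving −¼ ln(0.950048) = 0.012811.
d = 0.230218 + 0.012811 = 0.243029.
Under a molecular clock d = 2μt, so t = d/(2μ) = 0.243029 / (2 × 0.021) = 5.79 Myr.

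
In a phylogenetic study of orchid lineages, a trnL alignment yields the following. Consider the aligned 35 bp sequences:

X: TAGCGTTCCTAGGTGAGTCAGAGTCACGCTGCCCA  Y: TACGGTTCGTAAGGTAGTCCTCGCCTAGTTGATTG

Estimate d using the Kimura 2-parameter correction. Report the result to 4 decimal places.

0.7828

Of 35 sites, 6 differences are transitions and 11 are transversions, so P = 6/35 ≈ 0.171429 and Q = 11/35 ≈ 0.314286.
Under the Kimura two-parameter model, d = −½ ln(1 − 2P − Q) − ¼ ln(1 − 2Q).
1 − 2P − Q = 0.342856, giving −½ ln(0.342856) = 0.535222.
1 − 2Q = 0.371428, giving −¼ ln(0.371428) = 0.247600.
d = 0.535222 + 0.247600 = 0.782822.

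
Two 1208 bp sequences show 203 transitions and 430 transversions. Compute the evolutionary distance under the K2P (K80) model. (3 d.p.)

P = 203/1208 ≈ 0.168046 and Q = 430/1208 ≈ 0.35596.
Under the Kimura two-parameter model, d = −½ ln(1 − 2P − Q) − ¼ ln(1 − 2Q).
1 − 2P − Q = 0.307948, giving −½ ln(0.307948) = 0.588912.
1 − 2Q = 0.28808, giving −¼ ln(0.28808) = 0.311129.
d = 0.588912 + 0.311129 = 0.900041.

0.900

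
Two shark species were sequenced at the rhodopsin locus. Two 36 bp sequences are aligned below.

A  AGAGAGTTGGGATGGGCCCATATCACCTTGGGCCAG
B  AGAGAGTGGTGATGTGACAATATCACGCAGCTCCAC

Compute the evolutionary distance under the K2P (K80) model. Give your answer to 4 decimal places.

Of 36 sites, 1 differences are transitions and 10 are transversions, so P = 1/36 ≈ 0.027778 and Q = 10/36 ≈ 0.277778.
Under the Kimura two-parameter model, d = −½ ln(1 − 2P − Q) − ¼ ln(1 − 2Q).
1 − 2P − Q = 0.666666, giving −½ ln(0.666666) = 0.202733.
1 − 2Q = 0.444444, giving −¼ ln(0.444444) = 0.202733.
d = 0.202733 + 0.202733 = 0.405466.

0.4055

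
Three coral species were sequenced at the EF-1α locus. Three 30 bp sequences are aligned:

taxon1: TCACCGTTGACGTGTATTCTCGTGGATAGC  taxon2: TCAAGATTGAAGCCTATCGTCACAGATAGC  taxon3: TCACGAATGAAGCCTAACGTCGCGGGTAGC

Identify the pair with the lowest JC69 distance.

taxon2 and taxon3

taxon1–taxon2: 11/30 differ, p = 0.367, d = 0.503.
taxon1–taxon3: 11/30 differ, p = 0.367, d = 0.503.
taxon2–taxon3: 6/30 differ, p = 0.200, d = 0.233.
The smallest distance is between taxon2 and taxon3.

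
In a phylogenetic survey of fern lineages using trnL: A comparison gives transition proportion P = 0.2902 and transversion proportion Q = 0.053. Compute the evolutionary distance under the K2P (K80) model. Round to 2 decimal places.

0.53

Under the Kimura two-parameter model, d = −½ ln(1 − 2P − Q) − ¼ ln(1 − 2Q).
1 − 2P − Q = 0.3666, giving −½ ln(0.3666) = 0.501742.
1 − 2Q = 0.894, giving −¼ ln(0.894) = 0.028012.
d = 0.501742 + 0.028012 = 0.529754.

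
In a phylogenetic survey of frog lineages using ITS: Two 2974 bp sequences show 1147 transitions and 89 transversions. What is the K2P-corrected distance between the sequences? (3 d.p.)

0.823

P = 1147/2974 ≈ 0.385676 and Q = 89/2974 ≈ 0.029926.
Under the Kimura two-parameter model, d = −½ ln(1 − 2P − Q) − ¼ ln(1 − 2Q).
1 − 2P − Q = 0.198722, giving −½ ln(0.198722) = 0.807924.
1 − 2Q = 0.940148, giving −¼ ln(0.940148) = 0.015429.
d = 0.807924 + 0.015429 = 0.823353.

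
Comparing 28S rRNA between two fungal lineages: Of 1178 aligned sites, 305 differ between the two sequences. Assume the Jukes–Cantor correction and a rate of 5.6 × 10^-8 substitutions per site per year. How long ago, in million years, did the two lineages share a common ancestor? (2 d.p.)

p = 305/1178 ≈ 0.258913.
d = −(3/4) ln(1 − 4p/3) = −0.75 ln(1 − 0.345217) = −0.75 ln(0.654783)
  = −0.75 × (-0.423451) = 0.317588 substitutions/site.
Under a molecular clock d = 2μt, so t = d/(2μ) = 0.317588 / (2 × 5.6 × 10^-8) = 2.84 million years.

2.84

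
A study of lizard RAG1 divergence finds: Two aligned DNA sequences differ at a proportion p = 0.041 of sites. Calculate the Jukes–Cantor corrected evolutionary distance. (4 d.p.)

d = −(3/4) ln(1 − 4p/3) = −0.75 ln(1 − 0.054667) = −0.75 ln(0.945333)
  = −0.75 × (-0.056218) = 0.042164 substitutions/site.

0.0422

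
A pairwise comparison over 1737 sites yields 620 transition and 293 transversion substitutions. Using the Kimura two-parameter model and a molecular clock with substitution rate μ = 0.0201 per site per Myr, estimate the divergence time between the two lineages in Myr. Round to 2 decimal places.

29.20

P = 620/1737 ≈ 0.356937 and Q = 293/1737 ≈ 0.168682.
Under the Kimura two-parameter model, d = −½ ln(1 − 2P − Q) − ¼ ln(1 − 2Q).
1 − 2P − Q = 0.117444, giving −½ ln(0.117444) = 1.070897.
1 − 2Q = 0.662636, giving −¼ ln(0.662636) = 0.102882.
d = 1.070897 + 0.102882 = 1.173779.
Under a molecular clock d = 2μt, so t = d/(2μ) = 1.173779 / (2 × 0.0201) = 29.20 Myr.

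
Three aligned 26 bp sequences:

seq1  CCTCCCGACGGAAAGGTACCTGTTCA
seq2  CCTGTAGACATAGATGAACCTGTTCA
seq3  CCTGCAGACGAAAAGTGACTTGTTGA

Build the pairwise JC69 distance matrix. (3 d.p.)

seq1–seq2: 8/26 sites differ → p ≈ 0.307692, d = −0.75 ln(1 − 0.410256) = 0.396050 ≈ 0.396.
seq1–seq3: 7/26 sites differ → p ≈ 0.269231, d = −0.75 ln(1 − 0.358975) = 0.333515 ≈ 0.334.
seq2–seq3: 9/26 sites differ → p ≈ 0.346154, d = −0.75 ln(1 − 0.461539) = 0.464280 ≈ 0.464.

d(seq1,seq2) = 0.396, d(seq1,seq3) = 0.334, d(seq2,seq3) = 0.464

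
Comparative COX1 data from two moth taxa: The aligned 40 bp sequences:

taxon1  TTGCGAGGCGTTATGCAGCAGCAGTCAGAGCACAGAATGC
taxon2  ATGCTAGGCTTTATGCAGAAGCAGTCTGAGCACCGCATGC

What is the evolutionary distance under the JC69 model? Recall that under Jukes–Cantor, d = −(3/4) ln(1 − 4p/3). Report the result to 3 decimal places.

The sequences differ at 7 of 40 sites (1, 5, 10, 19, 27, 34, 36), so p = 7/40 = 0.175.
d = −(3/4) ln(1 − 4p/3) = −0.75 ln(1 − 0.233333) = −0.75 ln(0.766667)
  = −0.75 × (-0.265703) = 0.199277 substitutions/site.

0.199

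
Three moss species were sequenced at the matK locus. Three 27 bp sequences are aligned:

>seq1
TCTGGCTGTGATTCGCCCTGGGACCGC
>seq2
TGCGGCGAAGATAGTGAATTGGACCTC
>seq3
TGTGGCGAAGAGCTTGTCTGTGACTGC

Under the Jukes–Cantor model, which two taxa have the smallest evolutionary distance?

seq2 and seq3

seq1–seq2: 13/27 differ, p = 0.481, d = 0.770.
seq1–seq3: 12/27 differ, p = 0.444, d = 0.673.
seq2–seq3: 10/27 differ, p = 0.370, d = 0.511.
The smallest distance is between seq2 and seq3.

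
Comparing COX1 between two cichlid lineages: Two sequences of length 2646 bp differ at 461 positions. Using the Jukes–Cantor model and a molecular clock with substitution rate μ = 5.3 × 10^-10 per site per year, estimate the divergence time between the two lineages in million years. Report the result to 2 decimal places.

187.04

p = 461/2646 ≈ 0.174225.
d = −(3/4) ln(1 − 4p/3) = −0.75 ln(1 − 0.2323) = −0.75 ln(0.7677)
  = −0.75 × (-0.264356) = 0.198267 substitutions/site.
Under a molecular clock d = 2μt, so t = d/(2μ) = 0.198267 / (2 × 5.3 × 10^-10) = 187.04 million years.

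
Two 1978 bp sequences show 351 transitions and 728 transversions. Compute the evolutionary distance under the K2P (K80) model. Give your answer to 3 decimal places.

P = 351/1978 ≈ 0.177452 and Q = 728/1978 ≈ 0.368049.
Under the Kimura two-parameter model, d = −½ ln(1 − 2P − Q) − ¼ ln(1 − 2Q).
1 − 2P − Q = 0.277047, giving −½ ln(0.277047) = 0.641784.
1 − 2Q = 0.263902, giving −¼ ln(0.263902) = 0.333044.
d = 0.641784 + 0.333044 = 0.974828.

0.975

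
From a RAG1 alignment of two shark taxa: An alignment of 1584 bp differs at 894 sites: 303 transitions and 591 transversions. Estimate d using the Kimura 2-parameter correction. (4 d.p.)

1.0475

P = 303/1584 ≈ 0.191288 and Q = 591/1584 ≈ 0.373106.
Under the Kimura two-parameter model, d = −½ ln(1 − 2P − Q) − ¼ ln(1 − 2Q).
1 − 2P − Q = 0.244318, giving −½ ln(0.244318) = 0.704642.
1 − 2Q = 0.253788, giving −¼ ln(0.253788) = 0.342814.
d = 0.704642 + 0.342814 = 1.047456.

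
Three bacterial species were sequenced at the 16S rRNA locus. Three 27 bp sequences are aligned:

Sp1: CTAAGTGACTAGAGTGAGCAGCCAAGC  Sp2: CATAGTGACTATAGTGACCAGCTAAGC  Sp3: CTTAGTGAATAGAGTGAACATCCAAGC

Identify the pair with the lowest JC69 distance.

Sp1–Sp2: 5/27 differ, p = 0.185, d = 0.213.
Sp1–Sp3: 4/27 differ, p = 0.148, d = 0.165.
Sp2–Sp3: 6/27 differ, p = 0.222, d = 0.264.
The smallest distance is between Sp1 and Sp3.

Sp1 and Sp3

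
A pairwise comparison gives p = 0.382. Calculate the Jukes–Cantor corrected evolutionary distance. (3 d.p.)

0.534

d = −(3/4) ln(1 − 4p/3) = −0.75 ln(1 − 0.509333) = −0.75 ln(0.490667)
  = −0.75 × (-0.711990) = 0.533993 substitutions/site.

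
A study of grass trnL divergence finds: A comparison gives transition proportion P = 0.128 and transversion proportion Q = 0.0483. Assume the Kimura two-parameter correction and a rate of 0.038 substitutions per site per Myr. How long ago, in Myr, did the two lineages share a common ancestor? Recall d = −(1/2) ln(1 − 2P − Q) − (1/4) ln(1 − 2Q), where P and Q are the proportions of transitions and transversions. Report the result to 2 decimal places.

Under the Kimura two-parameter model, d = −½ ln(1 − 2P − Q) − ¼ ln(1 − 2Q).
1 − 2P − Q = 0.6957, giving −½ ln(0.6957) = 0.181418.
1 − 2Q = 0.9034, giving −¼ ln(0.9034) = 0.025397.
d = 0.181418 + 0.025397 = 0.206815.
Under a molecular clock d = 2μt, so t = d/(2μ) = 0.206815 / (2 × 0.038) = 2.72 Myr.

2.72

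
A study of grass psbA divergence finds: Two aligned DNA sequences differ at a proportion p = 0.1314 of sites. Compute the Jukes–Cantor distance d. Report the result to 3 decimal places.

0.144

d = −(3/4) ln(1 − 4p/3) = −0.75 ln(1 − 0.1752) = −0.75 ln(0.8248)
  = −0.75 × (-0.192614) = 0.144461 substitutions/site.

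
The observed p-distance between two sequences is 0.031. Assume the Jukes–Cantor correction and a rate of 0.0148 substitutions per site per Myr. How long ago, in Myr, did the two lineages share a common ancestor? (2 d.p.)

d = −(3/4) ln(1 − 4p/3) = −0.75 ln(1 − 0.041333) = −0.75 ln(0.958667)
  = −0.75 × (-0.042212) = 0.031659 substitutions/site.
Under a molecular clock d = 2μt, so t = d/(2μ) = 0.031659 / (2 × 0.0148) = 1.07 Myr.

1.07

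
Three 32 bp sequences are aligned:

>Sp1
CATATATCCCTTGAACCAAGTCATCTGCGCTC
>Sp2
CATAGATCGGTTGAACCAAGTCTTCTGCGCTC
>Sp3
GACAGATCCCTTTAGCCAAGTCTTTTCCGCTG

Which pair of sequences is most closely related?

Sp1–Sp2: 4/32 differ, p = 0.125, d = 0.137.
Sp1–Sp3: 9/32 differ, p = 0.281, d = 0.353.
Sp2–Sp3: 9/32 differ, p = 0.281, d = 0.353.
The smallest distance is between Sp1 and Sp2.

Sp1 and Sp2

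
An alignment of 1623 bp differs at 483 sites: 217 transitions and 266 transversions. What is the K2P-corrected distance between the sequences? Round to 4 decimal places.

P = 217/1623 ≈ 0.133703 and Q = 266/1623 ≈ 0.163894.
Under the Kimura two-parameter model, d = −½ ln(1 − 2P − Q) − ¼ ln(1 − 2Q).
1 − 2P − Q = 0.5687, giving −½ ln(0.5687) = 0.282201.
1 − 2Q = 0.672212, giving −¼ ln(0.672212) = 0.099295.
d = 0.282201 + 0.099295 = 0.381496.

0.3815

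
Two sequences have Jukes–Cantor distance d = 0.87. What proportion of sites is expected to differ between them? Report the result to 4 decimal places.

p = (3/4)(1 − e^(−4d/3)) = 0.75 × (1 − e^(-1.16)) = 0.75 × (1 − 0.313486) = 0.514886.

0.5149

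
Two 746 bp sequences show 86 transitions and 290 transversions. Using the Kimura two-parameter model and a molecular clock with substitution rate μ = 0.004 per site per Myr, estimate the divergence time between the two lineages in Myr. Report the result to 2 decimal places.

107.32

P = 86/746 ≈ 0.115282 and Q = 290/746 ≈ 0.38874.
Under the Kimura two-parameter model, d = −½ ln(1 − 2P − Q) − ¼ ln(1 − 2Q).
1 − 2P − Q = 0.380696, giving −½ ln(0.380696) = 0.482877.
1 − 2Q = 0.22252, giving −¼ ln(0.22252) = 0.375685.
d = 0.482877 + 0.375685 = 0.858562.
Under a molecular clock d = 2μt, so t = d/(2μ) = 0.858562 / (2 × 0.004) = 107.32 Myr.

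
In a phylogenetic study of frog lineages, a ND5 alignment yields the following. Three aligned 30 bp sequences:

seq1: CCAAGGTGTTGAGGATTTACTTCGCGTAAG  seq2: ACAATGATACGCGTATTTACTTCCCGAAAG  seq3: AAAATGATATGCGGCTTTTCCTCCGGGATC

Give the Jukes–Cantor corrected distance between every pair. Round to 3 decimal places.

d(seq1,seq2) = 0.441, d(seq1,seq3) = 0.824, d(seq2,seq3) = 0.441

seq1–seq2: 10/30 sites differ → p ≈ 0.333333, d = −0.75 ln(1 − 0.444444) = 0.440839 ≈ 0.441.
seq1–seq3: 15/30 sites differ → p = 0.5, d = −0.75 ln(1 − 0.666667) = 0.823960 ≈ 0.824.
seq2–seq3: 10/30 sites differ → p ≈ 0.333333, d = −0.75 ln(1 − 0.444444) = 0.440839 ≈ 0.441.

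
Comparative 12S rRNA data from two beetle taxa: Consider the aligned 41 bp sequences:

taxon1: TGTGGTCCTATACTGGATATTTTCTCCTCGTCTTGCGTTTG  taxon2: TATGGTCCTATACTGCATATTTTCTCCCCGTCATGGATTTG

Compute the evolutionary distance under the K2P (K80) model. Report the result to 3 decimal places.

0.163

Of 41 sites, 3 differences are transitions and 3 are transversions, so P = 3/41 ≈ 0.073171 and Q = 3/41 ≈ 0.073171.
Under the Kimura two-parameter model, d = −½ ln(1 − 2P − Q) − ¼ ln(1 − 2Q).
1 − 2P − Q = 0.780487, giving −½ ln(0.780487) = 0.123919.
1 − 2Q = 0.853658, giving −¼ ln(0.853658) = 0.039556.
d = 0.123919 + 0.039556 = 0.163475.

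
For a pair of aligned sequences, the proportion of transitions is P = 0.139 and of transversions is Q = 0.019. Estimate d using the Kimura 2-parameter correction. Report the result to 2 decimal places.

0.19

Under the Kimura two-parameter model, d = −½ ln(1 − 2P − Q) − ¼ ln(1 − 2Q).
1 − 2P − Q = 0.703, giving −½ ln(0.703) = 0.176199.
1 − 2Q = 0.962, giving −¼ ln(0.962) = 0.009685.
d = 0.176199 + 0.009685 = 0.185884.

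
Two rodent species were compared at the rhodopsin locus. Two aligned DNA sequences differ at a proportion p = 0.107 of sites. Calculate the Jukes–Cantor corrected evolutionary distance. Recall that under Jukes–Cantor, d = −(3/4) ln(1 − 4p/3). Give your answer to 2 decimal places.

0.12

d = −(3/4) ln(1 − 4p/3) = −0.75 ln(1 − 0.142667) = −0.75 ln(0.857333)
  = −0.75 × (-0.153929) = 0.115447 substitutions/site.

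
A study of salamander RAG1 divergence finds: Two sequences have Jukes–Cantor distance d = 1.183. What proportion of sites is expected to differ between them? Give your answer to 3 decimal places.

p = (3/4)(1 − e^(−4d/3)) = 0.75 × (1 − e^(-1.577333)) = 0.75 × (1 − 0.206525) = 0.595106.

0.595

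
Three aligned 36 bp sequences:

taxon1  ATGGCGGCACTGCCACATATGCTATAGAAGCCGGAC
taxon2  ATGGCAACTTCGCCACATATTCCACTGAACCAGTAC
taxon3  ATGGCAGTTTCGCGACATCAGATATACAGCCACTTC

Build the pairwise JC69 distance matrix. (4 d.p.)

taxon1–taxon2: 12/36 sites differ → p ≈ 0.333333, d = −0.75 ln(1 − 0.444444) = 0.440839 ≈ 0.4408.
taxon1–taxon3: 16/36 sites differ → p ≈ 0.444444, d = −0.75 ln(1 − 0.592592) = 0.673455 ≈ 0.6735.
taxon2–taxon3: 14/36 sites differ → p ≈ 0.388889, d = −0.75 ln(1 − 0.518519) = 0.548166 ≈ 0.5482.

d(taxon1,taxon2) = 0.4408, d(taxon1,taxon3) = 0.6735, d(taxon2,taxon3) = 0.5482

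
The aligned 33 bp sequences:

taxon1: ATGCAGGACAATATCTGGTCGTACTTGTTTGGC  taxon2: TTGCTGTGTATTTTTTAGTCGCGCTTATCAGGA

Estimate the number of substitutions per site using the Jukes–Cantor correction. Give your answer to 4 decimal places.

The sequences differ at 15 of 33 sites, so p = 15/33 ≈ 0.454545.
d = −(3/4) ln(1 − 4p/3) = −0.75 ln(1 − 0.60606) = −0.75 ln(0.39394)
  = −0.75 × (-0.931557) = 0.698668 substitutions/site.

0.6987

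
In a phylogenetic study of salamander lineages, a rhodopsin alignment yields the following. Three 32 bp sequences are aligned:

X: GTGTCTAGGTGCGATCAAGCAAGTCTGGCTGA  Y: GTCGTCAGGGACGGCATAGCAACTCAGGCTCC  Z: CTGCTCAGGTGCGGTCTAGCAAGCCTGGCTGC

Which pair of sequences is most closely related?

X–Y: 14/32 differ, p = 0.438, d = 0.657.
X–Z: 8/32 differ, p = 0.250, d = 0.304.
Y–Z: 11/32 differ, p = 0.344, d = 0.460.
The smallest distance is between X and Z.

X and Z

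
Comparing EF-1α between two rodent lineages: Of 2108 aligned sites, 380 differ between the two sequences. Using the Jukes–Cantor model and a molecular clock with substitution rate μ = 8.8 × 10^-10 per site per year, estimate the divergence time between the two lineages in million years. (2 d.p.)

117.15

p = 380/2108 ≈ 0.180266.
d = −(3/4) ln(1 − 4p/3) = −0.75 ln(1 − 0.240355) = −0.75 ln(0.759645)
  = −0.75 × (-0.274904) = 0.206178 substitutions/site.
Under a molecular clock d = 2μt, so t = d/(2μ) = 0.206178 / (2 × 8.8 × 10^-10) = 117.15 million years.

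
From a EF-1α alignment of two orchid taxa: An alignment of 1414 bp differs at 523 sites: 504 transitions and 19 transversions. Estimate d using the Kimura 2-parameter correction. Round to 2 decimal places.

P = 504/1414 ≈ 0.356436 and Q = 19/1414 ≈ 0.013437.
Under the Kimura two-parameter model, d = −½ ln(1 − 2P − Q) − ¼ ln(1 − 2Q).
1 − 2P − Q = 0.273691, giving −½ ln(0.273691) = 0.647878.
1 − 2Q = 0.973126, giving −¼ ln(0.973126) = 0.006810.
d = 0.647878 + 0.006810 = 0.654688.

0.65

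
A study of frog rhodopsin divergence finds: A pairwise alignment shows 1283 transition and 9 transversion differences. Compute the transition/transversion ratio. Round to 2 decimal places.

R = 1283/9 = 142.555555… ≈ 142.56 (to 2 d.p.).

142.56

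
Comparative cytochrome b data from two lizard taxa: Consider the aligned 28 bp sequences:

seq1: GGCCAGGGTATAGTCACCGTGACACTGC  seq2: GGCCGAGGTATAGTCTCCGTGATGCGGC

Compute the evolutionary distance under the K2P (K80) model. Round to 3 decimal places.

0.259

Of 28 sites, 4 differences are transitions and 2 are transversions, so P = 4/28 ≈ 0.142857 and Q = 2/28 ≈ 0.071429.
Under the Kimura two-parameter model, d = −½ ln(1 − 2P − Q) − ¼ ln(1 − 2Q).
1 − 2P − Q = 0.642857, giving −½ ln(0.642857) = 0.220916.
1 − 2Q = 0.857142, giving −¼ ln(0.857142) = 0.038538.
d = 0.220916 + 0.038538 = 0.259454.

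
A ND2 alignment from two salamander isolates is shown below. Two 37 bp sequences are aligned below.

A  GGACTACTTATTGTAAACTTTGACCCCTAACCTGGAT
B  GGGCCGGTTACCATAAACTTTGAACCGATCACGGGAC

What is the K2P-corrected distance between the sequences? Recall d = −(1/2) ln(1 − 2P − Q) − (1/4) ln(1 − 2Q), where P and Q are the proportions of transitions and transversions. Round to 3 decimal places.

Of 37 sites, 7 differences are transitions and 8 are transversions, so P = 7/37 ≈ 0.189189 and Q = 8/37 ≈ 0.216216.
Under the Kimura two-parameter model, d = −½ ln(1 − 2P − Q) − ¼ ln(1 − 2Q).
1 − 2P − Q = 0.405406, giving −½ ln(0.405406) = 0.451433.
1 − 2Q = 0.567568, giving −¼ ln(0.567568) = 0.141599.
d = 0.451433 + 0.141599 = 0.593032.

0.593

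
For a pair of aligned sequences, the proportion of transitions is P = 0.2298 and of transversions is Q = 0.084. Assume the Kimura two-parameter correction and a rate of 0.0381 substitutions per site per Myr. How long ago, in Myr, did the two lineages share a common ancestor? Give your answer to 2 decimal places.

Under the Kimura two-parameter model, d = −½ ln(1 − 2P − Q) − ¼ ln(1 − 2Q).
1 − 2P − Q = 0.4564, giving −½ ln(0.4564) = 0.392193.
1 − 2Q = 0.832, giving −¼ ln(0.832) = 0.045981.
d = 0.392193 + 0.045981 = 0.438174.
Under a molecular clock d = 2μt, so t = d/(2μ) = 0.438174 / (2 × 0.0381) = 5.75 Myr.

5.75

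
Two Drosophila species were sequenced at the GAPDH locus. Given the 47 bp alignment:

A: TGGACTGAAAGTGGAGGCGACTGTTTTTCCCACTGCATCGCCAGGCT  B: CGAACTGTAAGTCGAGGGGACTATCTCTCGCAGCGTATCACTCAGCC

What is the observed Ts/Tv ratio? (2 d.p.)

1.83

Transitions are A↔G and C↔T; transversions are all other mismatches.
Transitions: 11. Transversions: 6.
R = 11/6 = 1.833333… ≈ 1.83 (to 2 d.p.).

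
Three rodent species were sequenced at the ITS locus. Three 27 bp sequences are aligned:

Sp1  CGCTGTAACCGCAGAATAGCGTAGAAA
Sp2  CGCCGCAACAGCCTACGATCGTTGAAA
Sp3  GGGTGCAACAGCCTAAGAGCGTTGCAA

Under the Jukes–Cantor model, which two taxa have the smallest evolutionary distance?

Sp2 and Sp3

Sp1–Sp2: 9/27 differ, p = 0.333, d = 0.441.
Sp1–Sp3: 9/27 differ, p = 0.333, d = 0.441.
Sp2–Sp3: 6/27 differ, p = 0.222, d = 0.264.
The smallest distance is between Sp2 and Sp3.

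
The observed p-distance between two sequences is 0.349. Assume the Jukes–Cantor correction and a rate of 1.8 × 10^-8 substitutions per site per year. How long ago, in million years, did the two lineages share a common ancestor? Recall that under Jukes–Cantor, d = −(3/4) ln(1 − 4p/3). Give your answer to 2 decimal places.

d = −(3/4) ln(1 − 4p/3) = −0.75 ln(1 − 0.465333) = −0.75 ln(0.534667)
  = −0.75 × (-0.626111) = 0.469583 substitutions/site.
Under a molecular clock d = 2μt, so t = d/(2μ) = 0.469583 / (2 × 1.8 × 10^-8) = 13.04 million years.

13.04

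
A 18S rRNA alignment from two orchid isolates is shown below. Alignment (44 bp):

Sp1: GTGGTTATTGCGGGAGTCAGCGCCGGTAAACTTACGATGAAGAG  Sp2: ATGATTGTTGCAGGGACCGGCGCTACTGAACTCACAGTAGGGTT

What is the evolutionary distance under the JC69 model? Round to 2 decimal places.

0.70

The sequences differ at 20 of 44 sites, so p = 20/44 ≈ 0.454545.
d = −(3/4) ln(1 − 4p/3) = −0.75 ln(1 − 0.60606) = −0.75 ln(0.39394)
  = −0.75 × (-0.931557) = 0.698668 substitutions/site.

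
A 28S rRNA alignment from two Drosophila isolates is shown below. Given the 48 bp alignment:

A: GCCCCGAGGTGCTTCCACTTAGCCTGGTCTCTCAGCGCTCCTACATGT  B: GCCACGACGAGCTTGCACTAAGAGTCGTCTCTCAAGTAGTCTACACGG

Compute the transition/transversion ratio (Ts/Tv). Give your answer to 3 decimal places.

Transitions are A↔G and C↔T; transversions are all other mismatches.
Transitions: 3. Transversions: 13.
R = 3/13 = 0.230769… ≈ 0.231 (to 3 d.p.).

0.231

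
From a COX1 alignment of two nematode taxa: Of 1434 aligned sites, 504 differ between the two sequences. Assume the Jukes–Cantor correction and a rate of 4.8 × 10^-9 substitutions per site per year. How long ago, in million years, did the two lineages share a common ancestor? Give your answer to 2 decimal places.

p = 504/1434 ≈ 0.351464.
d = −(3/4) ln(1 − 4p/3) = −0.75 ln(1 − 0.468619) = −0.75 ln(0.531381)
  = −0.75 × (-0.632276) = 0.474207 substitutions/site.
Under a molecular clock d = 2μt, so t = d/(2μ) = 0.474207 / (2 × 4.8 × 10^-9) = 49.40 million years.

49.40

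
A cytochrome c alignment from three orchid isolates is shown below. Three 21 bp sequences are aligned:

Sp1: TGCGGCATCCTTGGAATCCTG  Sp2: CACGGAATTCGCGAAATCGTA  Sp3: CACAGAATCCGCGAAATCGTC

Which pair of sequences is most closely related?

Sp2 and Sp3

Sp1–Sp2: 9/21 differ, p = 0.429, d = 0.635.
Sp1–Sp3: 9/21 differ, p = 0.429, d = 0.635.
Sp2–Sp3: 3/21 differ, p = 0.143, d = 0.158.
The smallest distance is between Sp2 and Sp3.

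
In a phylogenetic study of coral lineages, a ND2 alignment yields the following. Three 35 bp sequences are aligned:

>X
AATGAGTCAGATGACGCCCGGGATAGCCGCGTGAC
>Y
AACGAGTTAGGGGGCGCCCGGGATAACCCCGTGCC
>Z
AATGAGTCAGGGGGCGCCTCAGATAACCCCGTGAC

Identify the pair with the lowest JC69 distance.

Y and Z

X–Y: 8/35 differ, p = 0.229, d = 0.273.
X–Z: 8/35 differ, p = 0.229, d = 0.273.
Y–Z: 6/35 differ, p = 0.171, d = 0.195.
The smallest distance is between Y and Z.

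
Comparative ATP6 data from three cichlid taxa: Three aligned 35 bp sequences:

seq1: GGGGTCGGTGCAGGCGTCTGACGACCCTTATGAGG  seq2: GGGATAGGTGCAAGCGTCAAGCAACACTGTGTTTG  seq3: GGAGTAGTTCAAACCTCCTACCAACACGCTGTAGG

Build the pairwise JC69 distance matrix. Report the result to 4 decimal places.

d(seq1,seq2) = 0.5716, d(seq1,seq3) = 0.8681, d(seq2,seq3) = 0.5716

seq1–seq2: 14/35 sites differ → p = 0.4, d = −0.75 ln(1 − 0.533333) = 0.571605 ≈ 0.5716.
seq1–seq3: 18/35 sites differ → p ≈ 0.514286, d = −0.75 ln(1 − 0.685715) = 0.868091 ≈ 0.8681.
seq2–seq3: 14/35 sites differ → p = 0.4, d = −0.75 ln(1 − 0.533333) = 0.571605 ≈ 0.5716.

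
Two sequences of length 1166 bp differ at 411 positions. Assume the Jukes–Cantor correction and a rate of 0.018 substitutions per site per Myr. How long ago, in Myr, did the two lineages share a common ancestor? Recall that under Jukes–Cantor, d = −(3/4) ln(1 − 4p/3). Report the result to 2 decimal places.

p = 411/1166 ≈ 0.352487.
d = −(3/4) ln(1 − 4p/3) = −0.75 ln(1 − 0.469983) = −0.75 ln(0.530017)
  = −0.75 × (-0.634846) = 0.476135 substitutions/site.
Under a molecular clock d = 2μt, so t = d/(2μ) = 0.476135 / (2 × 0.018) = 13.23 Myr.

13.23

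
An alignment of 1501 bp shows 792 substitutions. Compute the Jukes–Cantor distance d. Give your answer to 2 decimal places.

0.91

p = 792/1501 ≈ 0.527648.
d = −(3/4) ln(1 − 4p/3) = −0.75 ln(1 − 0.703531) = −0.75 ln(0.296469)
  = −0.75 × (-1.215813) = 0.911860 substitutions/site.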